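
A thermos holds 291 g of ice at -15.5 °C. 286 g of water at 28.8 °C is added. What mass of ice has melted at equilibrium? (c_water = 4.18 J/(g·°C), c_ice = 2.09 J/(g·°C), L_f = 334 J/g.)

m_melted ≈ 74.9 g

Cooling the water to 0 °C releases 286·4.18·28.8 = 34430 J.
Warming the ice to 0 °C takes 291·2.09·15.5 = 9426.9 J, leaving 25003 J for melting.
To melt every bit of ice: 291·334 = 97194 J.
That's not enough to melt it all — equilibrium is at 0 °C with ice remaining.
m_melted·334 = 25003  ⇒  m_melted ≈ 74.86 g.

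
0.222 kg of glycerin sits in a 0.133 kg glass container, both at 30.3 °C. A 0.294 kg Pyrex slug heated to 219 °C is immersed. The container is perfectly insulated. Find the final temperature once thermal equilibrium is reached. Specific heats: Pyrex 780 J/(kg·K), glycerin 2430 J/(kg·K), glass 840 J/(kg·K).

Heat gained plus heat lost sum to zero:
0.294·780·(T − 219) + 0.222·2430·(T − 30.3) + 0.133·840·(T − 30.3) = 0
229.32(T − 219) + 539.46(T − 30.3) + 111.72(T − 30.3) = 0
880.5 T = 69952
T = 69952/880.5 ≈ 79.45 °C

T_f ≈ 79.4 °C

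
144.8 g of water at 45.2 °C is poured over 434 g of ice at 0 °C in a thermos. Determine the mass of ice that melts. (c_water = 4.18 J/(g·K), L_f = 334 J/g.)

m_melted ≈ 81.9 g

Heat available from the water dropping to 0 °C: 144.8·4.18·45.2 = 27358 J.
To melt every bit of ice: 434·334 = 144956 J.
Since 27358 < 144956 J, not all the ice melts; equilibrium is at 0 °C.
Mass melted = 27358/334 ≈ 81.91 g.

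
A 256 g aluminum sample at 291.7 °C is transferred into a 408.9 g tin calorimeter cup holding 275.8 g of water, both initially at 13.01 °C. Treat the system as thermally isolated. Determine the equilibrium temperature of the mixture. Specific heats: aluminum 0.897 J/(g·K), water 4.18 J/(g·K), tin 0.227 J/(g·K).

T_f is the heat-capacity-weighted average of the initial temperatures:
T_f = (229.63*291.7 + 1152.8*13.01 + 92.82*13.01) / (229.63 + 1152.8 + 92.82)
    = 83190 / 1475.3 ≈ 56.39 °C

T_f ≈ 56.4 °C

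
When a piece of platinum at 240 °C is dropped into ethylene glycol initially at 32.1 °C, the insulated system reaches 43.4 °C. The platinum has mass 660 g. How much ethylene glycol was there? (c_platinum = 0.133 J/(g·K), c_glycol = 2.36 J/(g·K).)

Conservation of energy gives ΣQ = 0:
660×0.133×(43.4 − 240) + m×2.36×(43.4 − 32.1) = 0
26.67 m = 17258
m = 17258/26.67 ≈ 647.1 g

m ≈ 647 g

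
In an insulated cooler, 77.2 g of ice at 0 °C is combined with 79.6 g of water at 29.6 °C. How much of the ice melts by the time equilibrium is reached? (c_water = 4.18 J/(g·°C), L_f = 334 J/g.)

Water can give up m c ΔT = 79.6·4.18·29.6 = 9848.7 J before reaching 0 °C.
To melt every bit of ice: 77.2·334 = 25785 J.
That's not enough to melt it all — equilibrium is at 0 °C with ice remaining.
Mass melted = 9848.7/334 ≈ 29.49 g.

m_melted ≈ 29.5 g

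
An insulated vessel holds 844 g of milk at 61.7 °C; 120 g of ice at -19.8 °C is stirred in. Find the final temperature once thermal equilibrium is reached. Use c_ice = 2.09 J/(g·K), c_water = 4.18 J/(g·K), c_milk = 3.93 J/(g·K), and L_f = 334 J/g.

T_f ≈ 41.8 °C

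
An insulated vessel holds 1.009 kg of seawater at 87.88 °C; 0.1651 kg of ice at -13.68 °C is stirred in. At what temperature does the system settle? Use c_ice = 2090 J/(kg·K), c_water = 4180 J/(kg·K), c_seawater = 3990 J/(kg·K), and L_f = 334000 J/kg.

T_f ≈ 62.3 °C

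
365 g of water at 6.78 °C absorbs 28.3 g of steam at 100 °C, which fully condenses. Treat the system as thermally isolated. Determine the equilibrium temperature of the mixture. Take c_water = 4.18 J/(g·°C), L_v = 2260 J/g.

T_f ≈ 52.4 °C

Conservation of energy gives ΣQ = 0:
condense steam: −28.3·2260 = −63958
  condensate cools 100→T: 28.3·4.18·(T − 100) = 118.29(T − 100)
  water warms: 365·4.18·(T − 6.78) = 1525.7(T − 6.78)
1644 T = 63958 + 11829 + 10344 = 86132
T ≈ 52.39 °C (< 100 °C, so full condensation is consistent).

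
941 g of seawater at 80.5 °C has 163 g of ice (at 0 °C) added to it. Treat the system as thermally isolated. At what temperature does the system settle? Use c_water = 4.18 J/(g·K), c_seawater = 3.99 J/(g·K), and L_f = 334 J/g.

T_f ≈ 55.9 °C

Energy balance with sensible and latent terms:
latent heat to melt: 163×334 = 54442
  warm the meltwater: 681.34 T
  seawater cools: 941×3.99×(T − 80.5) = 3754.6(T − 80.5)
4435.9 T = 302244 − 54442 = 247802
T ≈ 55.86 °C (positive, so assuming full melt was valid).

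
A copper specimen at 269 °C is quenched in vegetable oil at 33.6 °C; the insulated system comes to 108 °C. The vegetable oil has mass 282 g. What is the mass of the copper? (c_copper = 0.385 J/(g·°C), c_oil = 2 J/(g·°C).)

m ≈ 677 g

Net heat exchanged in the isolated system is zero:
m×0.385×(108 − 269) + 282×2×(108 − 33.6) = 0
-61.98 m = -41962
m = -41962/-61.98 ≈ 677 g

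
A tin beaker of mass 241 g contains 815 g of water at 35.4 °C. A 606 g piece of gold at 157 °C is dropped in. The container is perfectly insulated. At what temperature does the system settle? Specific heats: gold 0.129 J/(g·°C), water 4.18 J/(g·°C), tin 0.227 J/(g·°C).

T_f ≈ 38.1 °C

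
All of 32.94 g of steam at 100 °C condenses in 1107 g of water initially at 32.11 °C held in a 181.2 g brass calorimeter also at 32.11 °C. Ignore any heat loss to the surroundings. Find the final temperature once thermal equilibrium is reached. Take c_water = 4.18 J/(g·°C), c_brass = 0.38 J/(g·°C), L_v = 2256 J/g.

T_f ≈ 49.4 °C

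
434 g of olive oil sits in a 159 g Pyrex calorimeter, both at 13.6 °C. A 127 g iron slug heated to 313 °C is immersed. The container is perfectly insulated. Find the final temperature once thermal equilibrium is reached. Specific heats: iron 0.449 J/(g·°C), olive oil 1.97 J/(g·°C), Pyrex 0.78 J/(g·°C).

T_f ≈ 30.1 °C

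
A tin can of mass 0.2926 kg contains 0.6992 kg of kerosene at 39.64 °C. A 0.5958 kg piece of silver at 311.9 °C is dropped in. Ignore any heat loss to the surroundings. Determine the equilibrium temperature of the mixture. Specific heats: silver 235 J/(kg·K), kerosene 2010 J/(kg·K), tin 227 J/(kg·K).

T_f ≈ 63.3 °C

With ΣQ=0 the equilibrium temperature is the m·c-weighted mean:
T_f = (140.01×311.9 + 1405.4×39.64 + 66.42×39.64) / (140.01 + 1405.4 + 66.42)
    = 102013 / 1611.8 ≈ 63.29 °C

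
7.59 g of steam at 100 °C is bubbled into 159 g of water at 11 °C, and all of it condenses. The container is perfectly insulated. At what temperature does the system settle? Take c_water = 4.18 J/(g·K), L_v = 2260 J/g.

T_f ≈ 39.7 °C

Energy balance with sensible and latent terms:
latent heat released on condensation: 7.59×2260 = 17153; condensate cools 100→T: 7.59×4.18×(T − 100) = 31.73(T − 100); water warms: 159×4.18×(T − 11) = 664.62(T − 11)
696.35 T = 17153 + 3172.6 + 7310.8 = 27637
T ≈ 39.69 °C, under the boiling point, so the assumption holds.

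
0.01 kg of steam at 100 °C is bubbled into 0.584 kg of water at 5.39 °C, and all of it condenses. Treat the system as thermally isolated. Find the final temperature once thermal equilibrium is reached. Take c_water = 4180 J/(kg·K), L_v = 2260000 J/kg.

T_f ≈ 16.1 °C

Sum of m c ΔT and latent-heat terms is zero:
latent heat released on condensation: 0.01×2260000 = 22600; condensate cools 100→T: 0.01×4180×(T − 100) = 41.8(T − 100); water warms: 0.584×4180×(T − 5.39) = 2441.1(T − 5.39)
2482.9 T = 22600 + 4180 + 13158 = 39938
T ≈ 16.08 °C (< 100 °C, so full condensation is consistent).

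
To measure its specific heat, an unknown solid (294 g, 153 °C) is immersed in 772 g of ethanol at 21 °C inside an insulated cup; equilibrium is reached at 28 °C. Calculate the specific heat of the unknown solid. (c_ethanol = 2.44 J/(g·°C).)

c ≈ 0.359 J/(g·°C)

m_s c (T_s − T_f) = m_ethanol c_ethanol (T_f − T_0):
294·c·(153 − 28) = 772·2.44·(28 − 21)
36750 c = 13186  ⇒  c ≈ 0.3588 J/(g·°C)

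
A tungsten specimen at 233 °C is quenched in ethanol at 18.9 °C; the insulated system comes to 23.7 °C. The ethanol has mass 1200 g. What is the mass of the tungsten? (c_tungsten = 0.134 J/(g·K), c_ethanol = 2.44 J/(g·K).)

m ≈ 501 g

Taking heat into each body as positive, Σ m c ΔT = 0:
m×0.134×(23.7 − 233) + 1200×2.44×(23.7 − 18.9) = 0
-28.05 m = -14054
m = -14054/-28.05 ≈ 501.1 g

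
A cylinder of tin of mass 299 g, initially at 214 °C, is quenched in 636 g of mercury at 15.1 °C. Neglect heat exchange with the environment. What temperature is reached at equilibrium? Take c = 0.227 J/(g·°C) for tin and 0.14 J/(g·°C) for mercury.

Setting the total heat transfer to zero:
299·0.227·(T − 214) + 636·0.14·(T − 15.1) = 0
(67.87 + 89.04) T = 67.87·214 + 89.04·15.1
T ≈ 101.13 °C

T_f ≈ 101.1 °C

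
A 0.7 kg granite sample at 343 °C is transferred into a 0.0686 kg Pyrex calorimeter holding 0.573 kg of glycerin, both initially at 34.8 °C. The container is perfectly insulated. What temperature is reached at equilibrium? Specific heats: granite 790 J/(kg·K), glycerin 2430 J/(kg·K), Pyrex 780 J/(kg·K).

Net heat exchanged in the isolated system is zero:
0.7×790×(T − 343) + 0.573×2430×(T − 34.8) + 0.0686×780×(T − 34.8) = 0
(553 + 1392.4 + 53.51) T = 553×343 + 1392.4×34.8 + 53.51×34.8
T ≈ 120.06 °C

T_f ≈ 120.1 °C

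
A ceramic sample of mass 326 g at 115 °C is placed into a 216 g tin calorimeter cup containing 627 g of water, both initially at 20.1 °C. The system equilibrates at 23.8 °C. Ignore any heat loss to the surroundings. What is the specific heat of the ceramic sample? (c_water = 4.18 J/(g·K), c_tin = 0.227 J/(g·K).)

c ≈ 0.332 J/(g·K)

Taking heat into each body as positive, Σ m c ΔT = 0:
326·c·(23.8 − 115) + 627·4.18·(23.8 − 20.1) + 216·0.227·(23.8 − 20.1) = 0
-29731 c = -9878.6
c = -9878.6/-29731 ≈ 0.3323 J/(g·K)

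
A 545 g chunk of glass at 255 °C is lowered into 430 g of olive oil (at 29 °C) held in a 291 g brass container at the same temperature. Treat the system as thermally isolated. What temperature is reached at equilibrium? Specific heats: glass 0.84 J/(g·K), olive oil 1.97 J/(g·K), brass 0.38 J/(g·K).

With ΣQ=0 the equilibrium temperature is the m·c-weighted mean:
T_f = (457.8×255 + 847.1×29 + 110.58×29) / (457.8 + 847.1 + 110.58)
    = 144512 / 1415.5 ≈ 102.09 °C

T_f ≈ 102.1 °C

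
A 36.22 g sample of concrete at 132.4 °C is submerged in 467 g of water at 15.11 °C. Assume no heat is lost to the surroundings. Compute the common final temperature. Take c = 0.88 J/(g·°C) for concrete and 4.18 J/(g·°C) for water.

Heat gained plus heat lost sum to zero:
36.22×0.88×(T − 132.4) + 467×4.18×(T − 15.11) = 0
31.87(T − 132.4) + 1952.1(T − 15.11) = 0
1983.9 T = 33716
T ≈ 16.99 °C

T_f ≈ 17.0 °C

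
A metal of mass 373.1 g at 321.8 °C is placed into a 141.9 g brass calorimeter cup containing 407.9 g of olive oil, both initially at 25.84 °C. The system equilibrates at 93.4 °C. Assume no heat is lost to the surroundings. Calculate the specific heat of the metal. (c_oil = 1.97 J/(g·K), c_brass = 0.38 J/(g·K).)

Let T be the final temperature. ΣQ_i = 0:
373.1·c·(93.4 − 321.8) + 407.9·1.97·(93.4 − 25.84) + 141.9·0.38·(93.4 − 25.84) = 0
-85216 c = -57932
c = -57932/-85216 ≈ 0.6798 J/(g·K)

c ≈ 0.68 J/(g·K)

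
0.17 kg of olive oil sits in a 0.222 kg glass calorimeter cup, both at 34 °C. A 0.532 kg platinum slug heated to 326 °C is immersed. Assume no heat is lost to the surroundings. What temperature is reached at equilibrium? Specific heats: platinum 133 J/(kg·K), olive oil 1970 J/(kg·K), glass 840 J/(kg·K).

Conservation of energy gives ΣQ = 0:
0.532·133·(T − 326) + 0.17·1970·(T − 34) + 0.222·840·(T − 34) = 0
70.76(T − 326) + 334.9(T − 34) + 186.48(T − 34) = 0
(70.76 + 334.9 + 186.48) T = 70.76·326 + 334.9·34 + 186.48·34
T ≈ 68.89 °C

T_f ≈ 68.9 °C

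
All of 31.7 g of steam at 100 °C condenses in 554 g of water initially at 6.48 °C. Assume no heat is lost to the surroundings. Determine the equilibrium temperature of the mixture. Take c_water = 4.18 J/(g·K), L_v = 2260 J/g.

Sum of m c ΔT and latent-heat terms is zero:
steam→water at 100 °C releases m L_v = 31.7×2260 = 71642
  condensed water 100 °C→T: 132.51(T − 100)
  water warms: 554×4.18×(T − 6.48) = 2315.7(T − 6.48)
2448.2 T = 71642 + 13251 + 15006 = 99898
T ≈ 40.80 °C — below 100 °C, confirming all the steam condensed.

T_f ≈ 40.8 °C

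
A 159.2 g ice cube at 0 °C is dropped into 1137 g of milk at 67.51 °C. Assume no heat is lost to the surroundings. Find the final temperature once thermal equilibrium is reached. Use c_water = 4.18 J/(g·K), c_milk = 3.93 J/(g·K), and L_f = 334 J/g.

T_f ≈ 48.4 °C

Net heat exchanged in the isolated system is zero:
latent heat to melt: 159.2×334 = 53173
  warm the meltwater: 665.46 T
  milk cools: 1137×3.93×(T − 67.51) = 4468.4(T − 67.51)
5133.9 T = 301662 − 53173 = 248490
T ≈ 48.40 °C — above 0 °C, consistent with complete melting.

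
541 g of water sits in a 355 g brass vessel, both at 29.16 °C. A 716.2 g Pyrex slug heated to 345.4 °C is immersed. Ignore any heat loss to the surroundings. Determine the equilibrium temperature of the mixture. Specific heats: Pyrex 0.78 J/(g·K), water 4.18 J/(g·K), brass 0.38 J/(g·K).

T_f ≈ 88.9 °C

Conservation of energy gives ΣQ = 0:
716.2×0.78×(T − 345.4) + 541×4.18×(T − 29.16) + 355×0.38×(T − 29.16) = 0
(558.64 + 2261.4 + 134.9) T = 558.64×345.4 + 2261.4×29.16 + 134.9×29.16
T = 262828/2954.9 ≈ 88.95 °C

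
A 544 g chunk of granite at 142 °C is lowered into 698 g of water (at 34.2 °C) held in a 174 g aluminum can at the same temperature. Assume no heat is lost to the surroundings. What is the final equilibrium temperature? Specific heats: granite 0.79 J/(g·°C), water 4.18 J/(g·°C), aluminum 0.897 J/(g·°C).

T_f ≈ 47.4 °C

Setting the total heat transfer to zero:
544·0.79·(T − 142) + 698·4.18·(T − 34.2) + 174·0.897·(T − 34.2) = 0
429.76(T − 142) + 2917.6(T − 34.2) + 156.08(T − 34.2) = 0
3503.5 T = 166147
T ≈ 47.42 °C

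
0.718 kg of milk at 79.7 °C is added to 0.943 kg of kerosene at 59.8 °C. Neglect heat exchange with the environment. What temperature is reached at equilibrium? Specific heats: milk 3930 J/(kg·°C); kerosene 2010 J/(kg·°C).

Setting the total heat transfer to zero:
0.718·3930·(T − 79.7) + 0.943·2010·(T − 59.8) = 0
2821.7(T − 79.7) + 1895.4(T − 59.8) = 0
4717.2 T = 338239
T ≈ 71.70 °C

T_f ≈ 71.7 °C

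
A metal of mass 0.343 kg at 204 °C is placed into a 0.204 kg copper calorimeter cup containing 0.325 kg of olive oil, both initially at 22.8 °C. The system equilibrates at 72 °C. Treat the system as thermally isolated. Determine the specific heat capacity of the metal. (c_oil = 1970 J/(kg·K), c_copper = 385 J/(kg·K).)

Setting the total heat transfer to zero:
0.343×c×(72 − 204) + 0.325×1970×(72 − 22.8) + 0.204×385×(72 − 22.8) = 0
-45.28 c = -35364
c = -35364/-45.28 ≈ 781.1 J/(kg·K)

c ≈ 781 J/(kg·K)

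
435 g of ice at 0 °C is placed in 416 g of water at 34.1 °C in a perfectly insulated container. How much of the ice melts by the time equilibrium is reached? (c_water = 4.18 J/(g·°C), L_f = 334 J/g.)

m_melted ≈ 178 g

Cooling the water to 0 °C releases 416×4.18×34.1 = 59296 J.
To melt every bit of ice: 435×334 = 145290 J.
That's not enough to melt it all — equilibrium is at 0 °C with ice remaining.
m_melt = 59296 / L_f = 177.5 g.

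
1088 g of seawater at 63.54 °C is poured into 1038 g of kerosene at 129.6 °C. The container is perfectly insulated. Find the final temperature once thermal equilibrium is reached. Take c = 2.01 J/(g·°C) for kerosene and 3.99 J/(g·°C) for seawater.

T_f ≈ 85.0 °C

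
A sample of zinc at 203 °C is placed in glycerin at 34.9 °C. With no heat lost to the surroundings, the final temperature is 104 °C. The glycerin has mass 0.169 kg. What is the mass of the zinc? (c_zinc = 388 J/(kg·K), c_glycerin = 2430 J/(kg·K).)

m ≈ 0.739 kg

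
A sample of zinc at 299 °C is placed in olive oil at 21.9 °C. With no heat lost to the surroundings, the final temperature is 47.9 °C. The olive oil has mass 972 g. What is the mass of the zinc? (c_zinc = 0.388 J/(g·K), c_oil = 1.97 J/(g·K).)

m ≈ 511 g

|Q_zinc| = |Q_oil|:
m×0.388×(299 − 47.9) = 972×1.97×(47.9 − 21.9)
97.43 m = 49786  ⇒  m ≈ 511 g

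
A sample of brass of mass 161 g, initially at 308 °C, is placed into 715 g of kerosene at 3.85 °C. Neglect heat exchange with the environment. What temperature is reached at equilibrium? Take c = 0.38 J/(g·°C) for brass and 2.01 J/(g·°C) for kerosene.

T_f ≈ 16.3 °C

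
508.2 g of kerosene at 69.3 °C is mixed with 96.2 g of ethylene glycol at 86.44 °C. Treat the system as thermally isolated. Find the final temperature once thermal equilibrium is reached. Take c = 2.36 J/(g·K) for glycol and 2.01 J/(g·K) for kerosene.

T_f ≈ 72.4 °C

Heat gained plus heat lost sum to zero:
96.2*2.36*(T − 86.44) + 508.2*2.01*(T − 69.3) = 0
(227.03 + 1021.5) T = 227.03*86.44 + 1021.5*69.3
T = 90413 / 1248.5 = 72.4 °C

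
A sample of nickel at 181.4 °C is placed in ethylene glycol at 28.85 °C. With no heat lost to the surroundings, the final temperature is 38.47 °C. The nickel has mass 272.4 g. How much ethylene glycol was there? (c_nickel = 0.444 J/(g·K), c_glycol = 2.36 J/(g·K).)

Net heat exchanged in the isolated system is zero:
272.4×0.444×(38.47 − 181.4) + m×2.36×(38.47 − 28.85) = 0
22.7 m = 17287
m = 17287/22.7 ≈ 761.4 g

m ≈ 761 g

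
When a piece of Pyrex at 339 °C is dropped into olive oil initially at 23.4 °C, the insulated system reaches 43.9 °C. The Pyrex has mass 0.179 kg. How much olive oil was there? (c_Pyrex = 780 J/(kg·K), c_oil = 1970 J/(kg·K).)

m ≈ 1.02 kg

Setting the total heat transfer to zero:
0.179×780×(43.9 − 339) + m×1970×(43.9 − 23.4) = 0
40385 m = 41202
m = 41202/40385 ≈ 1.02 kg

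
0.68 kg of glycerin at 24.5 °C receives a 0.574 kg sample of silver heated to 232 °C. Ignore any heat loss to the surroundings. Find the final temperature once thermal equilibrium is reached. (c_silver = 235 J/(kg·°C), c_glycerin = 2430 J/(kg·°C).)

T_f = Σ m_i c_i T_i / Σ m_i c_i:
T_f = (134.89×232 + 1652.4×24.5) / (134.89 + 1652.4)
    = 71778 / 1787.3 ≈ 40.16 °C

T_f ≈ 40.2 °C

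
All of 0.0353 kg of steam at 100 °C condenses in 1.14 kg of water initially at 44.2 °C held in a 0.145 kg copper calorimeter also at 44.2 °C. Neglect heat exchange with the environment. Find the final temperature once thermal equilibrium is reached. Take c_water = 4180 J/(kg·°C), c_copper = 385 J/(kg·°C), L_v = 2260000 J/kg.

Net heat exchanged in the isolated system is zero:
steam→water at 100 °C releases m L_v = 0.0353×2260000 = 79778
  condensed water 100 °C→T: 147.55(T − 100)
  water warms: 1.14×4180×(T − 44.2) = 4765.2(T − 44.2)
  copper cup: 0.145×385×(T − 44.2) = 55.82(T − 44.2)
4968.6 T = 79778 + 14755 + 213089 = 307623
T ≈ 61.91 °C (< 100 °C, so full condensation is consistent).

T_f ≈ 61.9 °C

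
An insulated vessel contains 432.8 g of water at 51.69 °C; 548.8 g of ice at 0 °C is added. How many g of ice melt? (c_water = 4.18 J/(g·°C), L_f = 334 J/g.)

Cooling the water to 0 °C releases 432.8·4.18·51.69 = 93513 J.
To melt every bit of ice: 548.8·334 = 183299 J.
Since 93513 < 183299 J, not all the ice melts; equilibrium is at 0 °C.
m_melt = 93513 / L_f = 280 g.

m_melted ≈ 280 g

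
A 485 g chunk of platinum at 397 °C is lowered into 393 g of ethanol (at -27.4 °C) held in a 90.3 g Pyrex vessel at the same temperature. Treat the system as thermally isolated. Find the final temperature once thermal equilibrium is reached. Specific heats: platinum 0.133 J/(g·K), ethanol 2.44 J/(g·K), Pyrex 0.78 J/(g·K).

Heat gained plus heat lost sum to zero:
485*0.133*(T − 397) + 393*2.44*(T − (-27.4)) + 90.3*0.78*(T − (-27.4)) = 0
1093.9 T = -2595.8
T = -2595.8/1093.9 ≈ -2.37 °C

T_f ≈ -2.4 °C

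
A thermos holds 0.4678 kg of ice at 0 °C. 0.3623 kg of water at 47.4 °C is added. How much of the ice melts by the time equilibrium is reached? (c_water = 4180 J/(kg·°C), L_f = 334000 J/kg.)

m_melted ≈ 0.215 kg

Water can give up m c ΔT = 0.3623·4180·47.4 = 71783 J before reaching 0 °C.
Fully melting the ice requires m_ice L_f = 0.4678·334000 = 156245 J.
That's not enough to melt it all — equilibrium is at 0 °C with ice remaining.
m_melted·334000 = 71783  ⇒  m_melted ≈ 0.2149 kg.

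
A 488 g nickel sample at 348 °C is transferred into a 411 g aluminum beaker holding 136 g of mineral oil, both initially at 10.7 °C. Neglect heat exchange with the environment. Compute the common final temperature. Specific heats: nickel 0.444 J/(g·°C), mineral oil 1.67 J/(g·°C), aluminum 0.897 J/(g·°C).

T_f ≈ 100.7 °C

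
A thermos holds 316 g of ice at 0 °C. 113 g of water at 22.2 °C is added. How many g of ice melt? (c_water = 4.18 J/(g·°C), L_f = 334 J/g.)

Heat available from the water dropping to 0 °C: 113×4.18×22.2 = 10486 J.
Melting all 316 g of ice would need 316×334 = 105544 J.
Since 10486 < 105544 J, not all the ice melts; equilibrium is at 0 °C.
m_melt = 10486 / L_f = 31.4 g.

m_melted ≈ 31.4 g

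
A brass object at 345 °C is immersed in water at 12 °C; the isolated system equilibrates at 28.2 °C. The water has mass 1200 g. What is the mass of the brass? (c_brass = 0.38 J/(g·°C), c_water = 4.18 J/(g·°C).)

m ≈ 675 g

|Q_brass| = |Q_water|:
m×0.38×(345 − 28.2) = 1200×4.18×(28.2 − 12)
120.38 m = 81259  ⇒  m ≈ 675 g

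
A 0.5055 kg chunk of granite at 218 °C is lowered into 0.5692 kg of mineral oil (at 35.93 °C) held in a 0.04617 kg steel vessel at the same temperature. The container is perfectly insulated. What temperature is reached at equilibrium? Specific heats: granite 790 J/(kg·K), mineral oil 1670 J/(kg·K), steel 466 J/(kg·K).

T_f ≈ 88.9 °C

Conservation of energy gives ΣQ = 0:
0.5055·790·(T − 218) + 0.5692·1670·(T − 35.93) + 0.04617·466·(T − 35.93) = 0
399.34(T − 218) + 950.56(T − 35.93) + 21.52(T − 35.93) = 0
(399.34 + 950.56 + 21.52) T = 399.34·218 + 950.56·35.93 + 21.52·35.93
T = 121984 / 1371.4 = 88.9 °C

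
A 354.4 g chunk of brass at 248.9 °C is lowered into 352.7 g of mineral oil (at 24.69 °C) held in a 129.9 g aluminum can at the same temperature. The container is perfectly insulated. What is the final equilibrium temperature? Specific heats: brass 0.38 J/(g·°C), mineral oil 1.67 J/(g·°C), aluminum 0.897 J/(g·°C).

Let T be the final temperature. ΣQ_i = 0:
354.4·0.38·(T − 248.9) + 352.7·1.67·(T − 24.69) + 129.9·0.897·(T − 24.69) = 0
134.67(T − 248.9) + 589.01(T − 24.69) + 116.52(T − 24.69) = 0
(134.67 + 589.01 + 116.52) T = 134.67·248.9 + 589.01·24.69 + 116.52·24.69
T ≈ 60.63 °C

T_f ≈ 60.6 °C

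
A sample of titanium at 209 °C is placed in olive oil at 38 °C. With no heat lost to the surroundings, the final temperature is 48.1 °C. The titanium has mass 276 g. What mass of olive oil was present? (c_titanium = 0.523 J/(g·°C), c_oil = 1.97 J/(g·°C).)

m ≈ 1170 g

Net heat exchanged in the isolated system is zero:
276·0.523·(48.1 − 209) + m·1.97·(48.1 − 38) = 0
19.9 m = 23226
m = 23226/19.9 ≈ 1167 g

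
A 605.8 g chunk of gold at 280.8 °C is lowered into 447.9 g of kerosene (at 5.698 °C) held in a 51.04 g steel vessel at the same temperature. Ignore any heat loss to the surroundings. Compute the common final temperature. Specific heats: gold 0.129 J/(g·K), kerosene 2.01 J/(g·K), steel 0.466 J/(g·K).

T_f ≈ 27.1 °C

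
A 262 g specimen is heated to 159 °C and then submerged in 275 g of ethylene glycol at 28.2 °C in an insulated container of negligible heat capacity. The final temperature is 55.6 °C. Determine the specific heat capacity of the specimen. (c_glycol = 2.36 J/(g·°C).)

c ≈ 0.656 J/(g·°C)

Net heat exchanged in the isolated system is zero:
262×c×(55.6 − 159) + 275×2.36×(55.6 − 28.2) = 0
-27091 c = -17783
c = -17783/-27091 ≈ 0.6564 J/(g·°C)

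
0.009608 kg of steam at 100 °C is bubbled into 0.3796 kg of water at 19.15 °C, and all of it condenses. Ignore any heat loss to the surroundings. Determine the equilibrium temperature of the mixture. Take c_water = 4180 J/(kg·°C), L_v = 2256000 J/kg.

T_f ≈ 34.5 °C

Energy conservation, ΣQ = 0:
latent heat released on condensation: 0.009608·2256000 = 21676; condensate cools 100→T: 0.009608·4180·(T − 100) = 40.16(T − 100); water warms: 0.3796·4180·(T − 19.15) = 1586.7(T − 19.15)
1626.9 T = 21676 + 4016.1 + 30386 = 56078
T ≈ 34.47 °C, under the boiling point, so the assumption holds.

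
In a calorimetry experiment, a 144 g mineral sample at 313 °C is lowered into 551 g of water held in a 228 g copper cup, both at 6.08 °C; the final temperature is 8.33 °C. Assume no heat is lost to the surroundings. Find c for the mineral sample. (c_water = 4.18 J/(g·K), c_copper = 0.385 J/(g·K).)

c ≈ 0.123 J/(g·K)

Taking heat into each body as positive, Σ m c ΔT = 0:
144·c·(8.33 − 313) + 551·4.18·(8.33 − 6.08) + 228·0.385·(8.33 − 6.08) = 0
-43872 c = -5379.7
c = -5379.7/-43872 ≈ 0.1226 J/(g·K)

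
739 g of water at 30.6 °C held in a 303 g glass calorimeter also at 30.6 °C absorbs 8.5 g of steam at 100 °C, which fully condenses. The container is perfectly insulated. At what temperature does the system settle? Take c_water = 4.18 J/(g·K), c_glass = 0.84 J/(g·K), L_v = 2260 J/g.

T_f ≈ 37.0 °C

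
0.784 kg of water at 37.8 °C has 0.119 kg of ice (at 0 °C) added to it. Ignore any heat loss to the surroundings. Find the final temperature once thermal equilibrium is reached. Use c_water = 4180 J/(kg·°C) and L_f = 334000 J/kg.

T_f ≈ 22.3 °C

Energy balance with sensible and latent terms:
latent heat to melt: 0.119·334000 = 39746
  meltwater 0→T: 0.119·4180·T = 497.42 T
  water cools: 0.784·4180·(T − 37.8) = 3277.1(T − 37.8)
3774.5 T = 123875 − 39746 = 84129
T ≈ 22.29 °C. Since T > 0 °C, the all-ice-melts assumption holds.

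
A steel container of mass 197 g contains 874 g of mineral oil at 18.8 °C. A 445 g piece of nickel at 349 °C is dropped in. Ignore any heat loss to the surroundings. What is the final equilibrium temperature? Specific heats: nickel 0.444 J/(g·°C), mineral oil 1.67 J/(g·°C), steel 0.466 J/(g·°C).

Setting the total heat transfer to zero:
445·0.444·(T − 349) + 874·1.67·(T − 18.8) + 197·0.466·(T − 18.8) = 0
1749 T = 98121
T = 98121/1749 ≈ 56.10 °C

T_f ≈ 56.1 °C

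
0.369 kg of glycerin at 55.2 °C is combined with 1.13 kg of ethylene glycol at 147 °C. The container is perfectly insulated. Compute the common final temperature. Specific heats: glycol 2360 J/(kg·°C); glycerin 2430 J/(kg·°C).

T_f ≈ 123.9 °C

T_f = Σ m_i c_i T_i / Σ m_i c_i:
T_f = (2666.8×147 + 896.67×55.2) / (2666.8 + 896.67)
    = 441516 / 3563.5 ≈ 123.90 °C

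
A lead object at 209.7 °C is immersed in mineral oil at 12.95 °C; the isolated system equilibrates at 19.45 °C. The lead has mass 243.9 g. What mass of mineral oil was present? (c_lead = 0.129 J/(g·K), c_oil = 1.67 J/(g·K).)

m ≈ 551 g

Heat lost by the lead = heat gained by the oil:
243.9·0.129·(209.7 − 19.45) = m·1.67·(19.45 − 12.95)
10.86 m = 5985.9  ⇒  m ≈ 551.4 g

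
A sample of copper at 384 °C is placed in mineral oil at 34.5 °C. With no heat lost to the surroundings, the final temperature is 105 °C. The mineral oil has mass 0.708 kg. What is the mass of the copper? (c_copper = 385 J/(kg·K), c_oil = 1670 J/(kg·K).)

|Q_copper| = |Q_oil|:
m·385·(384 − 105) = 0.708·1670·(105 − 34.5)
107415 m = 83356  ⇒  m ≈ 0.776 kg

m ≈ 0.776 kg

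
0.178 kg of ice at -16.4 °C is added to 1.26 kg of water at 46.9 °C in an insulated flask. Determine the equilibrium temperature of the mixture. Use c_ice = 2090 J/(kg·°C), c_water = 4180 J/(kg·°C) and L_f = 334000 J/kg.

Let T be the final temperature. ΣQ_i = 0:
ice -16.4→0 °C: 0.178·2090·16.4 = 6101.1; melt ice: 0.178·334000 = 59452; meltwater 0→T: 0.178·4180·T = 744.04 T; water cools: 1.26·4180·(T − 46.9) = 5266.8(T − 46.9)
6010.8 T = 247013 − 65553 = 181460
T ≈ 30.19 °C (positive, so assuming full melt was valid).

T_f ≈ 30.2 °C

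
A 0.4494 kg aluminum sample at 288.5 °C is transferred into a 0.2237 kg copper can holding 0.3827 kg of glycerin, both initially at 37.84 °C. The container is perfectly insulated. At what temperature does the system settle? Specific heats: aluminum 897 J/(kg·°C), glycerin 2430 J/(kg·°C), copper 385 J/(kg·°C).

T_f ≈ 109.0 °C

Taking heat into each body as positive, Σ m c ΔT = 0:
0.4494*897*(T − 288.5) + 0.3827*2430*(T − 37.84) + 0.2237*385*(T − 37.84) = 0
(403.11 + 929.96 + 86.12) T = 403.11*288.5 + 929.96*37.84 + 86.12*37.84
T = 154746/1419.2 ≈ 109.04 °C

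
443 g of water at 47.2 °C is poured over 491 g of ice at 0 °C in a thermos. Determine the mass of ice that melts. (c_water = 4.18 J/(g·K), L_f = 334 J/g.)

m_melted ≈ 262 g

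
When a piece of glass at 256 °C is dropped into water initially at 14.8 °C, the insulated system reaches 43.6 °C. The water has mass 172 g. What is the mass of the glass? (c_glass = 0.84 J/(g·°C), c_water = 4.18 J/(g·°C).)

Net heat exchanged in the isolated system is zero:
m×0.84×(43.6 − 256) + 172×4.18×(43.6 − 14.8) = 0
-178.42 m = -20706
m = -20706/-178.42 ≈ 116.1 g

m ≈ 116 g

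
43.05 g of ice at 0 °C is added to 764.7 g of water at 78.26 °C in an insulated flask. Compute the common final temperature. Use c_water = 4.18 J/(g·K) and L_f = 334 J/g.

T_f ≈ 69.8 °C

Heat gained plus heat lost sum to zero:
latent heat to melt: 43.05·334 = 14379
  warm the meltwater: 179.95 T
  water: 3196.4(T − 78.26)
3376.4 T = 250154 − 14379 = 235775
T ≈ 69.83 °C — above 0 °C, consistent with complete melting.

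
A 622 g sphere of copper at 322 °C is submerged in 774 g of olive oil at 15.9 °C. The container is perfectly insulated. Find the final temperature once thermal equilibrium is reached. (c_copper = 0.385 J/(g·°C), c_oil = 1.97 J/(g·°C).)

T_f ≈ 57.4 °C

T_f is the heat-capacity-weighted average of the initial temperatures:
T_f = (239.47×322 + 1524.8×15.9) / (239.47 + 1524.8)
    = 101353 / 1764.2 ≈ 57.45 °C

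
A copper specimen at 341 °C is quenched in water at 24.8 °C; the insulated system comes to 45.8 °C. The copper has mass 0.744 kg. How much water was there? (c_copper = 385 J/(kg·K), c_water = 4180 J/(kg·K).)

m ≈ 0.963 kg

Heat lost by the copper = heat gained by the water:
0.744·385·(341 − 45.8) = m·4180·(45.8 − 24.8)
87780 m = 84557  ⇒  m ≈ 0.9633 kg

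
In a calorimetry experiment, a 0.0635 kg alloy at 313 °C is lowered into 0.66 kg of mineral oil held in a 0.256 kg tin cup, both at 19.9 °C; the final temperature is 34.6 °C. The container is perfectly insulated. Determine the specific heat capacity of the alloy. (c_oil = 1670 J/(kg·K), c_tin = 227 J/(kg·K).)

c ≈ 965 J/(kg·K)

Conservation of energy gives ΣQ = 0:
0.0635·c·(34.6 − 313) + 0.66·1670·(34.6 − 19.9) + 0.256·227·(34.6 − 19.9) = 0
-17.68 c = -17057
c = -17057/-17.68 ≈ 964.8 J/(kg·K)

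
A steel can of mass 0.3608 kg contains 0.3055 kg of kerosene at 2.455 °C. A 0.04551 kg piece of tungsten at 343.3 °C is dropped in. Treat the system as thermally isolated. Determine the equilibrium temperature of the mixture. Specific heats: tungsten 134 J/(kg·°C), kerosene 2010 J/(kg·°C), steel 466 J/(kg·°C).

T_f ≈ 5.1 °C

Let T be the final temperature. ΣQ_i = 0:
0.04551*134*(T − 343.3) + 0.3055*2010*(T − 2.455) + 0.3608*466*(T − 2.455) = 0
788.29 T = 4013.8
T = 4013.8/788.29 ≈ 5.09 °C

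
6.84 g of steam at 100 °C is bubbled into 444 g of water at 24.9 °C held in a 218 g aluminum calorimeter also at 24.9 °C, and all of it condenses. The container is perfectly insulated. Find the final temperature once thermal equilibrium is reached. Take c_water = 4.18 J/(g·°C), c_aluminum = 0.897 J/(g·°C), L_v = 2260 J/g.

T_f ≈ 33.4 °C

Energy balance with sensible and latent terms:
steam→water at 100 °C releases m L_v = 6.84·2260 = 15458
  condensate cools 100→T: 6.84·4.18·(T − 100) = 28.59(T − 100)
  water warms: 444·4.18·(T − 24.9) = 1855.9(T − 24.9)
  cup: 195.55(T − 24.9)
2080.1 T = 15458 + 2859.1 + 51082 = 69399
T ≈ 33.36 °C (< 100 °C, so full condensation is consistent).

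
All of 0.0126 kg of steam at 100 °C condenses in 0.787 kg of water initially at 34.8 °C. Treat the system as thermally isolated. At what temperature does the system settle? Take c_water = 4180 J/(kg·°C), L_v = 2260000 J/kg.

T_f ≈ 44.3 °C

Conservation of energy gives ΣQ = 0:
condense steam: −0.0126·2260000 = −28476
  condensed water 100 °C→T: 52.67(T − 100)
  water warms: 0.787·4180·(T − 34.8) = 3289.7(T − 34.8)
3342.3 T = 28476 + 5266.8 + 114480 = 148223
T ≈ 44.35 °C — below 100 °C, confirming all the steam condensed.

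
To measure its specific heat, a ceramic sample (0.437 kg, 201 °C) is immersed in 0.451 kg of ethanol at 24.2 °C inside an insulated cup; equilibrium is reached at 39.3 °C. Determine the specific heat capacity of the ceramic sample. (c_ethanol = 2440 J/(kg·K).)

Net heat exchanged in the isolated system is zero:
0.437×c×(39.3 − 201) + 0.451×2440×(39.3 − 24.2) = 0
-70.66 c = -16617
c = -16617/-70.66 ≈ 235.2 J/(kg·K)

c ≈ 235 J/(kg·K)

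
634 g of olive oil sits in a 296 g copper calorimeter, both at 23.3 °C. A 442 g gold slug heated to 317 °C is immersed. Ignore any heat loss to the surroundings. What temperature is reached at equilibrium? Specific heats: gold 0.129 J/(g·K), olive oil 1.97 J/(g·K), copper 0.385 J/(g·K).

T_f ≈ 35.1 °C

Taking heat into each body as positive, Σ m c ΔT = 0:
442*0.129*(T − 317) + 634*1.97*(T − 23.3) + 296*0.385*(T − 23.3) = 0
(57.02 + 1249 + 113.96) T = 57.02*317 + 1249*23.3 + 113.96*23.3
T = 49831 / 1420 = 35.1 °C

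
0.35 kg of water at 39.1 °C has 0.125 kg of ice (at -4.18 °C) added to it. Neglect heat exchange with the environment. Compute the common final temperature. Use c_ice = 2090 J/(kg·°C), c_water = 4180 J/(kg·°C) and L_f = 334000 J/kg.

T_f ≈ 7.2 °C

Sum of m c ΔT and latent-heat terms is zero:
warm ice to 0 °C: 0.125×2090×(0 − (-4.18)) = 1092; latent heat to melt: 0.125×334000 = 41750; warm the meltwater: 522.5 T; water: 1463(T − 39.1)
1985.5 T = 57203 − 42842 = 14361
T ≈ 7.23 °C — above 0 °C, consistent with complete melting.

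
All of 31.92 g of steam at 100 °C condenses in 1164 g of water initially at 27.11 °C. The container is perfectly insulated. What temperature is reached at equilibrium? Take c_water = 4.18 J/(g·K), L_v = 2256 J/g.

Sum of m c ΔT and latent-heat terms is zero:
steam→water at 100 °C releases m L_v = 31.92·2256 = 72012; condensed water 100 °C→T: 133.43(T − 100); original water: 4865.5(T − 27.11)
4998.9 T = 72012 + 13343 + 131904 = 217258
T ≈ 43.46 °C (< 100 °C, so full condensation is consistent).

T_f ≈ 43.5 °C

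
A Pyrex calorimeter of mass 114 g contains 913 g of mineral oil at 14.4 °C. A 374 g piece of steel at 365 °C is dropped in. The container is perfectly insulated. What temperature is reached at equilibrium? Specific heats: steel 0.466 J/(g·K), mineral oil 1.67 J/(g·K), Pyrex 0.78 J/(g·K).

T_f ≈ 48.6 °C

Setting the total heat transfer to zero:
374*0.466*(T − 365) + 913*1.67*(T − 14.4) + 114*0.78*(T − 14.4) = 0
(174.28 + 1524.7 + 88.92) T = 174.28*365 + 1524.7*14.4 + 88.92*14.4
T = 86850 / 1787.9 = 48.6 °C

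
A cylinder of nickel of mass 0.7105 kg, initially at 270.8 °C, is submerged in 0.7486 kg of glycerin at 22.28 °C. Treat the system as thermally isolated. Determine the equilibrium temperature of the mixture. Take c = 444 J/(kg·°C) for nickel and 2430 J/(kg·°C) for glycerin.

Net heat exchanged in the isolated system is zero:
0.7105×444×(T − 270.8) + 0.7486×2430×(T − 22.28) = 0
315.46(T − 270.8) + 1819.1(T − 22.28) = 0
2134.6 T = 125957
T ≈ 59.01 °C

T_f ≈ 59.0 °C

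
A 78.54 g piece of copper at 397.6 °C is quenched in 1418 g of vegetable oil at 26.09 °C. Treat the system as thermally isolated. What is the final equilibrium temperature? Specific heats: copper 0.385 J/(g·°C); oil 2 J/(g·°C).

T_f = Σ m_i c_i T_i / Σ m_i c_i:
T_f = (30.24·397.6 + 2836·26.09) / (30.24 + 2836)
    = 86014 / 2866.2 ≈ 30.01 °C

T_f ≈ 30.0 °C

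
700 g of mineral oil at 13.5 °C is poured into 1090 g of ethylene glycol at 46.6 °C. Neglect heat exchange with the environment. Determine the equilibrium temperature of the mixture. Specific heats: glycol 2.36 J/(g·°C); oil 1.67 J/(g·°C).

T_f ≈ 36.3 °C

With ΣQ=0 the equilibrium temperature is the m·c-weighted mean:
T_f = (2572.4·46.6 + 1169·13.5) / (2572.4 + 1169)
    = 135655 / 3741.4 ≈ 36.26 °C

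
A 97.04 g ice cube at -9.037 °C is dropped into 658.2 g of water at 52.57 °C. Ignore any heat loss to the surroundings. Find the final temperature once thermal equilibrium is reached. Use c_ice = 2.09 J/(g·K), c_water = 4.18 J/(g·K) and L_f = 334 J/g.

T_f ≈ 35.0 °C

Net heat exchanged in the isolated system is zero:
ice -9.037→0 °C: 97.04·2.09·9.037 = 1832.8; melt ice: 97.04·334 = 32411; warm the meltwater: 405.63 T; water cools: 658.2·4.18·(T − 52.57) = 2751.3(T − 52.57)
3156.9 T = 144635 − 34244 = 110390
T ≈ 34.97 °C (positive, so assuming full melt was valid).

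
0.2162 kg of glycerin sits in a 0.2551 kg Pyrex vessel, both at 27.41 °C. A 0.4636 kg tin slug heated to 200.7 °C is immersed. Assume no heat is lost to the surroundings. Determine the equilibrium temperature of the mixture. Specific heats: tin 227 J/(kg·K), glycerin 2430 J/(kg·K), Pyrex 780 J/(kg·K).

T_f ≈ 49.4 °C

T_f = Σ m_i c_i T_i / Σ m_i c_i:
T_f = (105.24*200.7 + 525.37*27.41 + 198.98*27.41) / (105.24 + 525.37 + 198.98)
    = 40975 / 829.58 ≈ 49.39 °C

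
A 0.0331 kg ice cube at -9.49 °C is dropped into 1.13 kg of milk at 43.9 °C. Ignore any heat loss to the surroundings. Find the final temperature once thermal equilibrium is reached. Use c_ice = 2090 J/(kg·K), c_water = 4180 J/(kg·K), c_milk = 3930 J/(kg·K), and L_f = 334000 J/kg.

T_f ≈ 40.0 °C

Energy balance with sensible and latent terms:
ice -9.49→0 °C: 0.0331×2090×9.49 = 656.51; fusion: m_ice L_f = 0.0331×334000 = 11055; warm the meltwater: 138.36 T; milk cools: 1.13×3930×(T − 43.9) = 4440.9(T − 43.9)
4579.3 T = 194956 − 11712 = 183244
T ≈ 40.02 °C — above 0 °C, consistent with complete melting.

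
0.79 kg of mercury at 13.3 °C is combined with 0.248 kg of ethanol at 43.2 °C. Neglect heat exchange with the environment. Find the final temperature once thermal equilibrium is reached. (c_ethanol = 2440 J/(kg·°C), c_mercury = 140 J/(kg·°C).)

T_f ≈ 38.6 °C

Conservation of energy gives ΣQ = 0:
0.248×2440×(T − 43.2) + 0.79×140×(T − 13.3) = 0
715.72 T = 27612
T = 27612 / 715.72 = 38.6 °C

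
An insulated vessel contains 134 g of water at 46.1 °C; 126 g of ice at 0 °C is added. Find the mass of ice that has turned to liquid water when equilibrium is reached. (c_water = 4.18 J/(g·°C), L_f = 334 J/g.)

m_melted ≈ 77.3 g

Heat available from the water dropping to 0 °C: 134·4.18·46.1 = 25822 J.
To melt every bit of ice: 126·334 = 42084 J.
25822 J < 42084 J, so only part of the ice melts and the system sits at 0 °C.
m_melt = 25822 / L_f = 77.31 g.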